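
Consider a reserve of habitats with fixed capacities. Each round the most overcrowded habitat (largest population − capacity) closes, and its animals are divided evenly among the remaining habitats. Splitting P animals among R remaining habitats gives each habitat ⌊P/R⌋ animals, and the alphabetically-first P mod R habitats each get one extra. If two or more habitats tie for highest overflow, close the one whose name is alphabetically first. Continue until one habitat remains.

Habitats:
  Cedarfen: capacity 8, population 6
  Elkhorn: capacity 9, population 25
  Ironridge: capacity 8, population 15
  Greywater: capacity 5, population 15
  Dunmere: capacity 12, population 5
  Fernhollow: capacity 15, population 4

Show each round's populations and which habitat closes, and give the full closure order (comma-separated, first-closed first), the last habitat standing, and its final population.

Closure order: Elkhorn, Greywater, Ironridge, Cedarfen, Dunmere
Last habitat: Fernhollow with 70 animals

Round 1: Cedarfen=6 Dunmere=5 Elkhorn=25 Fernhollow=4 Greywater=15 Ironridge=15 → close Elkhorn (overflow 16)
  25÷5 = 5 each, +1 to first 0
Round 2: Cedarfen=11 Dunmere=10 Fernhollow=9 Greywater=20 Ironridge=20 → close Greywater (overflow 15)
  20÷4 = 5 each, +1 to first 0
Round 3: Cedarfen=16 Dunmere=15 Fernhollow=14 Ironridge=25 → close Ironridge (overflow 17)
  25÷3 = 8 each, +1 to first 1
Round 4: Cedarfen=25 Dunmere=23 Fernhollow=22 → close Cedarfen (overflow 17)
  25÷2 = 12 each, +1 to first 1
Round 5: Dunmere=36 Fernhollow=34 → close Dunmere (overflow 24)
  36÷1 = 36 each, +1 to first 0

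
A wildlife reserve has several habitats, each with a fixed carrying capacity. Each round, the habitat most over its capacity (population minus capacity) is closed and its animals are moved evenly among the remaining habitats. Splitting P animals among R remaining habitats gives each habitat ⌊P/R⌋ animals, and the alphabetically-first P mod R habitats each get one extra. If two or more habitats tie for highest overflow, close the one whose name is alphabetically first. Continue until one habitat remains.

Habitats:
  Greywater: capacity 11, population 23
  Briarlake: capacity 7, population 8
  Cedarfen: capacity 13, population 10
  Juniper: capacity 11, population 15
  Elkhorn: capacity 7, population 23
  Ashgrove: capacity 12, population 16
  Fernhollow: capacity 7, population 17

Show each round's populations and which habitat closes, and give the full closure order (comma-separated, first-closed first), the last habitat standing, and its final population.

Closure order: Elkhorn, Greywater, Fernhollow, Ashgrove, Briarlake, Juniper
Last habitat: Cedarfen with 112 animals

Round 1: Ashgrove=16 Briarlake=8 Cedarfen=10 Elkhorn=23 Fernhollow=17 Greywater=23 Juniper=15 → close Elkhorn (overflow 16)
  23÷6 = 3 each, +1 to first 5
Round 2: Ashgrove=20 Briarlake=12 Cedarfen=14 Fernhollow=21 Greywater=27 Juniper=18 → close Greywater (overflow 16)
  27÷5 = 5 each, +1 to first 2
Round 3: Ashgrove=26 Briarlake=18 Cedarfen=19 Fernhollow=26 Juniper=23 → close Fernhollow (overflow 19)
  26÷4 = 6 each, +1 to first 2
Round 4: Ashgrove=33 Briarlake=25 Cedarfen=25 Juniper=29 → close Ashgrove (overflow 21)
  33÷3 = 11 each, +1 to first 0
Round 5: Briarlake=36 Cedarfen=36 Juniper=40 → close Briarlake (overflow 29)
  36÷2 = 18 each, +1 to first 0
Round 6: Cedarfen=54 Juniper=58 → close Juniper (overflow 47)
  58÷1 = 58 each, +1 to first 0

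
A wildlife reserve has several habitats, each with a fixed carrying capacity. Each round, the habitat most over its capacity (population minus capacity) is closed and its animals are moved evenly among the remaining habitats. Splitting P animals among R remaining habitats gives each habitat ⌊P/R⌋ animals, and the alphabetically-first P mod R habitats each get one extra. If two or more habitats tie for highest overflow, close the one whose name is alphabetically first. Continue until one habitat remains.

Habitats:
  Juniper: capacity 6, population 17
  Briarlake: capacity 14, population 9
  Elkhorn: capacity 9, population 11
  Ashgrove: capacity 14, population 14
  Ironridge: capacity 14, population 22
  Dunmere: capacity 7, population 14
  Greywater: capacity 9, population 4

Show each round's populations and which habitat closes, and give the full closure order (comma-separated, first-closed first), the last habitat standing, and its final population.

Closure order: Juniper, Dunmere, Ironridge, Elkhorn, Ashgrove, Briarlake
Last habitat: Greywater with 91 animals

Round 1: Ashgrove=14 Briarlake=9 Dunmere=14 Elkhorn=11 Greywater=4 Ironridge=22 Juniper=17 → close Juniper (overflow 11)
  17÷6 = 2 each, +1 to first 5
Round 2: Ashgrove=17 Briarlake=12 Dunmere=17 Elkhorn=14 Greywater=7 Ironridge=24 → close Dunmere (overflow 10)
  17÷5 = 3 each, +1 to first 2
Round 3: Ashgrove=21 Briarlake=16 Elkhorn=17 Greywater=10 Ironridge=27 → close Ironridge (overflow 13)
  27÷4 = 6 each, +1 to first 3
Round 4: Ashgrove=28 Briarlake=23 Elkhorn=24 Greywater=16 → close Elkhorn (overflow 15)
  24÷3 = 8 each, +1 to first 0
Round 5: Ashgrove=36 Briarlake=31 Greywater=24 → close Ashgrove (overflow 22)
  36÷2 = 18 each, +1 to first 0
Round 6: Briarlake=49 Greywater=42 → close Briarlake (overflow 35)
  49÷1 = 49 each, +1 to first 0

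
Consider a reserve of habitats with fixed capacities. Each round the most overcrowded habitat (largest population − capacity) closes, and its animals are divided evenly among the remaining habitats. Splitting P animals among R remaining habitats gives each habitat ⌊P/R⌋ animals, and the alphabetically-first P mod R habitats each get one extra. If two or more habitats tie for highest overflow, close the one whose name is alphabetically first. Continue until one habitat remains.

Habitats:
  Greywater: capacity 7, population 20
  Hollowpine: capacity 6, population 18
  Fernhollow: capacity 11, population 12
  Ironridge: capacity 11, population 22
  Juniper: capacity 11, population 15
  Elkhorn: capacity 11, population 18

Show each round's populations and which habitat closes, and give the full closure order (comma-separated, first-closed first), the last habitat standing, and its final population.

Round 1: Elkhorn=18 Fernhollow=12 Greywater=20 Hollowpine=18 Ironridge=22 Juniper=15 → close Greywater (overflow 13)
  20÷5 = 4 each, +1 to first 0
Round 2: Elkhorn=22 Fernhollow=16 Hollowpine=22 Ironridge=26 Juniper=19 → close Hollowpine (overflow 16)
  22÷4 = 5 each, +1 to first 2
Round 3: Elkhorn=28 Fernhollow=22 Ironridge=31 Juniper=24 → close Ironridge (overflow 20)
  31÷3 = 10 each, +1 to first 1
Round 4: Elkhorn=39 Fernhollow=32 Juniper=34 → close Elkhorn (overflow 28)
  39÷2 = 19 each, +1 to first 1
Round 5: Fernhollow=52 Juniper=53 → close Juniper (overflow 42)
  53÷1 = 53 each, +1 to first 0

Closure order: Greywater, Hollowpine, Ironridge, Elkhorn, Juniper
Last habitat: Fernhollow with 105 animals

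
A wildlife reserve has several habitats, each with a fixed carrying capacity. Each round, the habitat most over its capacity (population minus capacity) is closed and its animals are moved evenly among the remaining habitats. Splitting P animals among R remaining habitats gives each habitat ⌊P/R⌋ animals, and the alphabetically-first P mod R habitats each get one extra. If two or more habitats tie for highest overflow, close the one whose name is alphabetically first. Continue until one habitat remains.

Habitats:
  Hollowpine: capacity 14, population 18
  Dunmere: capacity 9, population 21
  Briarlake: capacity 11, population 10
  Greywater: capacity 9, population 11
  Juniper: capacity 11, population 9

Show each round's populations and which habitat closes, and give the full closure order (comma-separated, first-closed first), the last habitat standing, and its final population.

Closure order: Dunmere, Hollowpine, Greywater, Briarlake
Last habitat: Juniper with 69 animals

Round 1: Briarlake=10 Dunmere=21 Greywater=11 Hollowpine=18 Juniper=9 → close Dunmere (overflow 12)
  21÷4 = 5 each, +1 to first 1
Round 2: Briarlake=16 Greywater=16 Hollowpine=23 Juniper=14 → close Hollowpine (overflow 9)
  23÷3 = 7 each, +1 to first 2
Round 3: Briarlake=24 Greywater=24 Juniper=21 → close Greywater (overflow 15)
  24÷2 = 12 each, +1 to first 0
Round 4: Briarlake=36 Juniper=33 → close Briarlake (overflow 25)
  36÷1 = 36 each, +1 to first 0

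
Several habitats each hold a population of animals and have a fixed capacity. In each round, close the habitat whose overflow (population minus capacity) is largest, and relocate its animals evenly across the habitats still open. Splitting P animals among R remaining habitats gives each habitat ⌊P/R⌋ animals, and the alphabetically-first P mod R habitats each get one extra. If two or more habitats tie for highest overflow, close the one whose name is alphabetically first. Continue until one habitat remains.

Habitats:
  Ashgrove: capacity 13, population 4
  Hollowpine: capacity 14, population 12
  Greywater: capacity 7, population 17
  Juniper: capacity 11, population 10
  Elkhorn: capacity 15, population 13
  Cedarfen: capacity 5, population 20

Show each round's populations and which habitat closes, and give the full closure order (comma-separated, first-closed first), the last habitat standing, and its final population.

Round 1: Ashgrove=4 Cedarfen=20 Elkhorn=13 Greywater=17 Hollowpine=12 Juniper=10 → close Cedarfen (overflow 15)
  20÷5 = 4 each, +1 to first 0
Round 2: Ashgrove=8 Elkhorn=17 Greywater=21 Hollowpine=16 Juniper=14 → close Greywater (overflow 14)
  21÷4 = 5 each, +1 to first 1
Round 3: Ashgrove=14 Elkhorn=22 Hollowpine=21 Juniper=19 → close Juniper (overflow 8)
  19÷3 = 6 each, +1 to first 1
Round 4: Ashgrove=21 Elkhorn=28 Hollowpine=27 → close Elkhorn (overflow 13)
  28÷2 = 14 each, +1 to first 0
Round 5: Ashgrove=35 Hollowpine=41 → close Hollowpine (overflow 27)
  41÷1 = 41 each, +1 to first 0

Closure order: Cedarfen, Greywater, Juniper, Elkhorn, Hollowpine
Last habitat: Ashgrove with 76 animals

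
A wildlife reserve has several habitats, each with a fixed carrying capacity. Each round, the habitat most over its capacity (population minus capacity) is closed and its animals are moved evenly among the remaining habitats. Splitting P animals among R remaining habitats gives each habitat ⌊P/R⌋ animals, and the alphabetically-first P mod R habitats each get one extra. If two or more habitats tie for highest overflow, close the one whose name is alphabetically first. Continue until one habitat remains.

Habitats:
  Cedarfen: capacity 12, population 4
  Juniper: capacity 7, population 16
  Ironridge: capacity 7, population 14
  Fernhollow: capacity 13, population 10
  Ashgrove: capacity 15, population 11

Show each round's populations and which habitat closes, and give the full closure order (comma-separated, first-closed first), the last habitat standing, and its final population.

Closure order: Juniper, Ironridge, Fernhollow, Ashgrove
Last habitat: Cedarfen with 55 animals

Round 1: Ashgrove=11 Cedarfen=4 Fernhollow=10 Ironridge=14 Juniper=16 → close Juniper (overflow 9)
  16÷4 = 4 each, +1 to first 0
Round 2: Ashgrove=15 Cedarfen=8 Fernhollow=14 Ironridge=18 → close Ironridge (overflow 11)
  18÷3 = 6 each, +1 to first 0
Round 3: Ashgrove=21 Cedarfen=14 Fernhollow=20 → close Fernhollow (overflow 7)
  20÷2 = 10 each, +1 to first 0
Round 4: Ashgrove=31 Cedarfen=24 → close Ashgrove (overflow 16)
  31÷1 = 31 each, +1 to first 0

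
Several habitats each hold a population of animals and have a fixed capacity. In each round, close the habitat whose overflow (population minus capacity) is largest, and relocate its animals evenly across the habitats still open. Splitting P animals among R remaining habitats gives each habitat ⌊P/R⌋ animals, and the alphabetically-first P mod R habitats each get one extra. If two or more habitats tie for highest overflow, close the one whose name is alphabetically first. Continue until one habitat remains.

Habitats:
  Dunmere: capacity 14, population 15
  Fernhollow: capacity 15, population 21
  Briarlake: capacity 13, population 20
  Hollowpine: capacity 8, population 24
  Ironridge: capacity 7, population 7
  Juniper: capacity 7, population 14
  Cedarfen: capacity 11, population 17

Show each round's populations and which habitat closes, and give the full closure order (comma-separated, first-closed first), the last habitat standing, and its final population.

Closure order: Hollowpine, Briarlake, Cedarfen, Fernhollow, Juniper, Dunmere
Last habitat: Ironridge with 118 animals

Round 1: Briarlake=20 Cedarfen=17 Dunmere=15 Fernhollow=21 Hollowpine=24 Ironridge=7 Juniper=14 → close Hollowpine (overflow 16)
  24÷6 = 4 each, +1 to first 0
Round 2: Briarlake=24 Cedarfen=21 Dunmere=19 Fernhollow=25 Ironridge=11 Juniper=18 → close Briarlake (overflow 11)
  24÷5 = 4 each, +1 to first 4
Round 3: Cedarfen=26 Dunmere=24 Fernhollow=30 Ironridge=16 Juniper=22 → close Cedarfen (overflow 15)
  26÷4 = 6 each, +1 to first 2
Round 4: Dunmere=31 Fernhollow=37 Ironridge=22 Juniper=28 → close Fernhollow (overflow 22)
  37÷3 = 12 each, +1 to first 1
Round 5: Dunmere=44 Ironridge=34 Juniper=40 → close Juniper (overflow 33)
  40÷2 = 20 each, +1 to first 0
Round 6: Dunmere=64 Ironridge=54 → close Dunmere (overflow 50)
  64÷1 = 64 each, +1 to first 0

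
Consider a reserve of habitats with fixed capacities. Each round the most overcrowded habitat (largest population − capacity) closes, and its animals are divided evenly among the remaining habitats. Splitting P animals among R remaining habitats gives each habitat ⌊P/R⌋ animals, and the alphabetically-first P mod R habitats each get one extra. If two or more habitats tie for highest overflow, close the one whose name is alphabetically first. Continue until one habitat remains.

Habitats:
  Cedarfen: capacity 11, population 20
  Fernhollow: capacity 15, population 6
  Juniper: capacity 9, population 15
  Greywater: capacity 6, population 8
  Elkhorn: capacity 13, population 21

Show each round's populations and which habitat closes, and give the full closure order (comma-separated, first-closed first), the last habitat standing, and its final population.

Round 1: Cedarfen=20 Elkhorn=21 Fernhollow=6 Greywater=8 Juniper=15 → close Cedarfen (overflow 9)
  20÷4 = 5 each, +1 to first 0
Round 2: Elkhorn=26 Fernhollow=11 Greywater=13 Juniper=20 → close Elkhorn (overflow 13)
  26÷3 = 8 each, +1 to first 2
Round 3: Fernhollow=20 Greywater=22 Juniper=28 → close Juniper (overflow 19)
  28÷2 = 14 each, +1 to first 0
Round 4: Fernhollow=34 Greywater=36 → close Greywater (overflow 30)
  36÷1 = 36 each, +1 to first 0

Closure order: Cedarfen, Elkhorn, Juniper, Greywater
Last habitat: Fernhollow with 70 animals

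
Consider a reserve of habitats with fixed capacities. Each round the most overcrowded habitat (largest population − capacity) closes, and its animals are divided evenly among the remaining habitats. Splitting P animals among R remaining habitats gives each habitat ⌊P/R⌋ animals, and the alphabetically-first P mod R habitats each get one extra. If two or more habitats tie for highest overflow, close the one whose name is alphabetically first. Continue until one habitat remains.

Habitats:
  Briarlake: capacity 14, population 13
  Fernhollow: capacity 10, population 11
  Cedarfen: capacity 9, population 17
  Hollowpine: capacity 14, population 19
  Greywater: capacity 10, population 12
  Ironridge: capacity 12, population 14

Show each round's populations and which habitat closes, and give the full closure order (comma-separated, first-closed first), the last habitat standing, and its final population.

Round 1: Briarlake=13 Cedarfen=17 Fernhollow=11 Greywater=12 Hollowpine=19 Ironridge=14 → close Cedarfen (overflow 8)
  17÷5 = 3 each, +1 to first 2
Round 2: Briarlake=17 Fernhollow=15 Greywater=15 Hollowpine=22 Ironridge=17 → close Hollowpine (overflow 8)
  22÷4 = 5 each, +1 to first 2
Round 3: Briarlake=23 Fernhollow=21 Greywater=20 Ironridge=22 → close Fernhollow (overflow 11)
  21÷3 = 7 each, +1 to first 0
Round 4: Briarlake=30 Greywater=27 Ironridge=29 → close Greywater (overflow 17)
  27÷2 = 13 each, +1 to first 1
Round 5: Briarlake=44 Ironridge=42 → close Briarlake (overflow 30)
  44÷1 = 44 each, +1 to first 0

Closure order: Cedarfen, Hollowpine, Fernhollow, Greywater, Briarlake
Last habitat: Ironridge with 86 animals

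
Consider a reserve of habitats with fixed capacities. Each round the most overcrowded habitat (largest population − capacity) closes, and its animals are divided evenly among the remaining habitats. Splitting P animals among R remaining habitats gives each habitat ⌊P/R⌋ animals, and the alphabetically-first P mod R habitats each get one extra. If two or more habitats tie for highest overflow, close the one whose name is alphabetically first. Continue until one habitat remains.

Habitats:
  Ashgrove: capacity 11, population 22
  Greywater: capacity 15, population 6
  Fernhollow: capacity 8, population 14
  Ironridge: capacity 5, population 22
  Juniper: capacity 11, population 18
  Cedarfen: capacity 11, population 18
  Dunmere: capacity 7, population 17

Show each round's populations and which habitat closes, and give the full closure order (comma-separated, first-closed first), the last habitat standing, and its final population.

Round 1: Ashgrove=22 Cedarfen=18 Dunmere=17 Fernhollow=14 Greywater=6 Ironridge=22 Juniper=18 → close Ironridge (overflow 17)
  22÷6 = 3 each, +1 to first 4
Round 2: Ashgrove=26 Cedarfen=22 Dunmere=21 Fernhollow=18 Greywater=9 Juniper=21 → close Ashgrove (overflow 15)
  26÷5 = 5 each, +1 to first 1
Round 3: Cedarfen=28 Dunmere=26 Fernhollow=23 Greywater=14 Juniper=26 → close Dunmere (overflow 19)
  26÷4 = 6 each, +1 to first 2
Round 4: Cedarfen=35 Fernhollow=30 Greywater=20 Juniper=32 → close Cedarfen (overflow 24)
  35÷3 = 11 each, +1 to first 2
Round 5: Fernhollow=42 Greywater=32 Juniper=43 → close Fernhollow (overflow 34)
  42÷2 = 21 each, +1 to first 0
Round 6: Greywater=53 Juniper=64 → close Juniper (overflow 53)
  64÷1 = 64 each, +1 to first 0

Closure order: Ironridge, Ashgrove, Dunmere, Cedarfen, Fernhollow, Juniper
Last habitat: Greywater with 117 animals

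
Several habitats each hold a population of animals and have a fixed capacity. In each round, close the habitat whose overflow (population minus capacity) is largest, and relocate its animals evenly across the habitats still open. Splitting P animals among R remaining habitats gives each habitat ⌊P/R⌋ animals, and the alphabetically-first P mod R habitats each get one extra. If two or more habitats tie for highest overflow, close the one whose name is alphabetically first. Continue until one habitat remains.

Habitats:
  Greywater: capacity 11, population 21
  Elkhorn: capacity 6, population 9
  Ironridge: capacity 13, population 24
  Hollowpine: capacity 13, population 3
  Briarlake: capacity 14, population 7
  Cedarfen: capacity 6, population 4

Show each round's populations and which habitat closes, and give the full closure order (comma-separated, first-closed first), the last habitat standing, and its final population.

Closure order: Ironridge, Greywater, Elkhorn, Cedarfen, Briarlake
Last habitat: Hollowpine with 68 animals

Round 1: Briarlake=7 Cedarfen=4 Elkhorn=9 Greywater=21 Hollowpine=3 Ironridge=24 → close Ironridge (overflow 11)
  24÷5 = 4 each, +1 to first 4
Round 2: Briarlake=12 Cedarfen=9 Elkhorn=14 Greywater=26 Hollowpine=7 → close Greywater (overflow 15)
  26÷4 = 6 each, +1 to first 2
Round 3: Briarlake=19 Cedarfen=16 Elkhorn=20 Hollowpine=13 → close Elkhorn (overflow 14)
  20÷3 = 6 each, +1 to first 2
Round 4: Briarlake=26 Cedarfen=23 Hollowpine=19 → close Cedarfen (overflow 17)
  23÷2 = 11 each, +1 to first 1
Round 5: Briarlake=38 Hollowpine=30 → close Briarlake (overflow 24)
  38÷1 = 38 each, +1 to first 0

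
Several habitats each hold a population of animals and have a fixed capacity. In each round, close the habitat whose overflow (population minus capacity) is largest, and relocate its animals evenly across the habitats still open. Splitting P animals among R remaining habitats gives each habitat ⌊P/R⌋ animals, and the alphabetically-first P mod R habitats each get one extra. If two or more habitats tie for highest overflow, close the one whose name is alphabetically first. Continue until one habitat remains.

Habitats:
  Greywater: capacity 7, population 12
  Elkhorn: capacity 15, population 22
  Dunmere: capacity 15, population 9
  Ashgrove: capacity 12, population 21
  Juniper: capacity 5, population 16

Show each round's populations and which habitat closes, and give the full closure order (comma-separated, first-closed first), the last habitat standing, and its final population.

Round 1: Ashgrove=21 Dunmere=9 Elkhorn=22 Greywater=12 Juniper=16 → close Juniper (overflow 11)
  16÷4 = 4 each, +1 to first 0
Round 2: Ashgrove=25 Dunmere=13 Elkhorn=26 Greywater=16 → close Ashgrove (overflow 13)
  25÷3 = 8 each, +1 to first 1
Round 3: Dunmere=22 Elkhorn=34 Greywater=24 → close Elkhorn (overflow 19)
  34÷2 = 17 each, +1 to first 0
Round 4: Dunmere=39 Greywater=41 → close Greywater (overflow 34)
  41÷1 = 41 each, +1 to first 0

Closure order: Juniper, Ashgrove, Elkhorn, Greywater
Last habitat: Dunmere with 80 animals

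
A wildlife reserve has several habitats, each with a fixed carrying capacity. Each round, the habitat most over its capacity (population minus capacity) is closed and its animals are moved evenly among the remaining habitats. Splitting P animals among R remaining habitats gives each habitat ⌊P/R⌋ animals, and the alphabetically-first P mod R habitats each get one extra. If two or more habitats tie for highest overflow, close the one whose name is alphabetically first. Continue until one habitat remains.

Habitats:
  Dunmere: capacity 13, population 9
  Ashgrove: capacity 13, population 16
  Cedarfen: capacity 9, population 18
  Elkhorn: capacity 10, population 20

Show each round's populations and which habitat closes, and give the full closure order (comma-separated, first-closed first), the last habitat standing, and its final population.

Closure order: Elkhorn, Cedarfen, Ashgrove
Last habitat: Dunmere with 63 animals

Round 1: Ashgrove=16 Cedarfen=18 Dunmere=9 Elkhorn=20 → close Elkhorn (overflow 10)
  20÷3 = 6 each, +1 to first 2
Round 2: Ashgrove=23 Cedarfen=25 Dunmere=15 → close Cedarfen (overflow 16)
  25÷2 = 12 each, +1 to first 1
Round 3: Ashgrove=36 Dunmere=27 → close Ashgrove (overflow 23)
  36÷1 = 36 each, +1 to first 0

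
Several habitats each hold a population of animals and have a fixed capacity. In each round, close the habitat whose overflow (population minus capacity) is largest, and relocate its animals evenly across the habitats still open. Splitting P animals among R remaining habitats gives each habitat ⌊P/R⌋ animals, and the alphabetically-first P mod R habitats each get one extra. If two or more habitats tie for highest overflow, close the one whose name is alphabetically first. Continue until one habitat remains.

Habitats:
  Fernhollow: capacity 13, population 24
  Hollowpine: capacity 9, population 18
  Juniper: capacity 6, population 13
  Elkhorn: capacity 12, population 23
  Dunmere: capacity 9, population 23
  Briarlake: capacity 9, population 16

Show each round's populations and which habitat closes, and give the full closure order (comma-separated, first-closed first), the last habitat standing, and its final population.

Closure order: Dunmere, Elkhorn, Fernhollow, Hollowpine, Briarlake
Last habitat: Juniper with 117 animals

Round 1: Briarlake=16 Dunmere=23 Elkhorn=23 Fernhollow=24 Hollowpine=18 Juniper=13 → close Dunmere (overflow 14)
  23÷5 = 4 each, +1 to first 3
Round 2: Briarlake=21 Elkhorn=28 Fernhollow=29 Hollowpine=22 Juniper=17 → close Elkhorn (overflow 16)
  28÷4 = 7 each, +1 to first 0
Round 3: Briarlake=28 Fernhollow=36 Hollowpine=29 Juniper=24 → close Fernhollow (overflow 23)
  36÷3 = 12 each, +1 to first 0
Round 4: Briarlake=40 Hollowpine=41 Juniper=36 → close Hollowpine (overflow 32)
  41÷2 = 20 each, +1 to first 1
Round 5: Briarlake=61 Juniper=56 → close Briarlake (overflow 52)
  61÷1 = 61 each, +1 to first 0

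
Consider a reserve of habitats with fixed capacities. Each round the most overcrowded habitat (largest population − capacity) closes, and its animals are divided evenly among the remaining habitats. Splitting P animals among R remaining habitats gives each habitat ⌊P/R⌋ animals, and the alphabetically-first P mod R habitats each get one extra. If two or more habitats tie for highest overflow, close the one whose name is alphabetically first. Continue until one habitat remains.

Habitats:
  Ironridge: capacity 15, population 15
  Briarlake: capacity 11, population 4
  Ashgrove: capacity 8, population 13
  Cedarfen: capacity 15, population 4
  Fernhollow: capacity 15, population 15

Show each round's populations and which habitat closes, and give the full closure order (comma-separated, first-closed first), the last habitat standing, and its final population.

Closure order: Ashgrove, Fernhollow, Ironridge, Briarlake
Last habitat: Cedarfen with 51 animals

Round 1: Ashgrove=13 Briarlake=4 Cedarfen=4 Fernhollow=15 Ironridge=15 → close Ashgrove (overflow 5)
  13÷4 = 3 each, +1 to first 1
Round 2: Briarlake=8 Cedarfen=7 Fernhollow=18 Ironridge=18 → close Fernhollow (overflow 3)
  18÷3 = 6 each, +1 to first 0
Round 3: Briarlake=14 Cedarfen=13 Ironridge=24 → close Ironridge (overflow 9)
  24÷2 = 12 each, +1 to first 0
Round 4: Briarlake=26 Cedarfen=25 → close Briarlake (overflow 15)
  26÷1 = 26 each, +1 to first 0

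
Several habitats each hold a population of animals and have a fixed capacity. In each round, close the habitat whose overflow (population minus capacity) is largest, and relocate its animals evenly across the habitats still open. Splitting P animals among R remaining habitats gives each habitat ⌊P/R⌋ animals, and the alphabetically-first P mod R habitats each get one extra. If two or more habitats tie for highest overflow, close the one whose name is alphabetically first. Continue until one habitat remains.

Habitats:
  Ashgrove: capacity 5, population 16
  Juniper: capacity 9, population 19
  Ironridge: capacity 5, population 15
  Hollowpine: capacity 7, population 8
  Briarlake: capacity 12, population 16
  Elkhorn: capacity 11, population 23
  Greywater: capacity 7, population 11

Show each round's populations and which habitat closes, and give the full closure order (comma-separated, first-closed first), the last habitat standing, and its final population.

Round 1: Ashgrove=16 Briarlake=16 Elkhorn=23 Greywater=11 Hollowpine=8 Ironridge=15 Juniper=19 → close Elkhorn (overflow 12)
  23÷6 = 3 each, +1 to first 5
Round 2: Ashgrove=20 Briarlake=20 Greywater=15 Hollowpine=12 Ironridge=19 Juniper=22 → close Ashgrove (overflow 15)
  20÷5 = 4 each, +1 to first 0
Round 3: Briarlake=24 Greywater=19 Hollowpine=16 Ironridge=23 Juniper=26 → close Ironridge (overflow 18)
  23÷4 = 5 each, +1 to first 3
Round 4: Briarlake=30 Greywater=25 Hollowpine=22 Juniper=31 → close Juniper (overflow 22)
  31÷3 = 10 each, +1 to first 1
Round 5: Briarlake=41 Greywater=35 Hollowpine=32 → close Briarlake (overflow 29)
  41÷2 = 20 each, +1 to first 1
Round 6: Greywater=56 Hollowpine=52 → close Greywater (overflow 49)
  56÷1 = 56 each, +1 to first 0

Closure order: Elkhorn, Ashgrove, Ironridge, Juniper, Briarlake, Greywater
Last habitat: Hollowpine with 108 animals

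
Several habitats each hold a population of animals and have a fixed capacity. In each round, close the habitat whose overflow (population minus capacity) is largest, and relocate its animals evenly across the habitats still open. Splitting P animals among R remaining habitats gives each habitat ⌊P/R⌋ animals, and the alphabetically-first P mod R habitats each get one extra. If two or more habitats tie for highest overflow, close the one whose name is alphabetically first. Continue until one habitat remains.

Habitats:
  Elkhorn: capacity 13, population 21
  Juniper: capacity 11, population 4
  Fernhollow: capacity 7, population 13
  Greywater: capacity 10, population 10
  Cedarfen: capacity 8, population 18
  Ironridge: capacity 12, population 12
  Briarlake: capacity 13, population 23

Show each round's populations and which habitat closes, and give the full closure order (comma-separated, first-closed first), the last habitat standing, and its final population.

Round 1: Briarlake=23 Cedarfen=18 Elkhorn=21 Fernhollow=13 Greywater=10 Ironridge=12 Juniper=4 → close Briarlake (overflow 10)
  23÷6 = 3 each, +1 to first 5
Round 2: Cedarfen=22 Elkhorn=25 Fernhollow=17 Greywater=14 Ironridge=16 Juniper=7 → close Cedarfen (overflow 14)
  22÷5 = 4 each, +1 to first 2
Round 3: Elkhorn=30 Fernhollow=22 Greywater=18 Ironridge=20 Juniper=11 → close Elkhorn (overflow 17)
  30÷4 = 7 each, +1 to first 2
Round 4: Fernhollow=30 Greywater=26 Ironridge=27 Juniper=18 → close Fernhollow (overflow 23)
  30÷3 = 10 each, +1 to first 0
Round 5: Greywater=36 Ironridge=37 Juniper=28 → close Greywater (overflow 26)
  36÷2 = 18 each, +1 to first 0
Round 6: Ironridge=55 Juniper=46 → close Ironridge (overflow 43)
  55÷1 = 55 each, +1 to first 0

Closure order: Briarlake, Cedarfen, Elkhorn, Fernhollow, Greywater, Ironridge
Last habitat: Juniper with 101 animals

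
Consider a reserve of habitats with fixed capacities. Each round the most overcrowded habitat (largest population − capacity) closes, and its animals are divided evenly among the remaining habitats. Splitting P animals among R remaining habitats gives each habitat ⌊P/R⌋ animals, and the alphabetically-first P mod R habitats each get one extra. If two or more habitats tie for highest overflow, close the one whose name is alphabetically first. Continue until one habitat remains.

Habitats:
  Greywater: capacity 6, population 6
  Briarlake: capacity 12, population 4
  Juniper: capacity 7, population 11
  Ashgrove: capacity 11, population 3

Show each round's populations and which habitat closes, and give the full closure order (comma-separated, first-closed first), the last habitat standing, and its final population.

Round 1: Ashgrove=3 Briarlake=4 Greywater=6 Juniper=11 → close Juniper (overflow 4)
  11÷3 = 3 each, +1 to first 2
Round 2: Ashgrove=7 Briarlake=8 Greywater=9 → close Greywater (overflow 3)
  9÷2 = 4 each, +1 to first 1
Round 3: Ashgrove=12 Briarlake=12 → close Ashgrove (overflow 1)
  12÷1 = 12 each, +1 to first 0

Closure order: Juniper, Greywater, Ashgrove
Last habitat: Briarlake with 24 animals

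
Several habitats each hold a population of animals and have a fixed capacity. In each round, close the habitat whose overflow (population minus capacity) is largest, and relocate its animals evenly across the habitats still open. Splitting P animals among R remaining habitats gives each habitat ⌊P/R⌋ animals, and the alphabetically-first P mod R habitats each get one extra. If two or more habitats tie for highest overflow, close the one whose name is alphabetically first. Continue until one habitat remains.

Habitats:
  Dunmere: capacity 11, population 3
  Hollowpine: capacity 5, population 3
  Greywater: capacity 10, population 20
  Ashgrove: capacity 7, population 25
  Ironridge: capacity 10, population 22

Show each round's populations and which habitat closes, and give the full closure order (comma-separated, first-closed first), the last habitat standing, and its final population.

Closure order: Ashgrove, Ironridge, Greywater, Hollowpine
Last habitat: Dunmere with 73 animals

Round 1: Ashgrove=25 Dunmere=3 Greywater=20 Hollowpine=3 Ironridge=22 → close Ashgrove (overflow 18)
  25÷4 = 6 each, +1 to first 1
Round 2: Dunmere=10 Greywater=26 Hollowpine=9 Ironridge=28 → close Ironridge (overflow 18)
  28÷3 = 9 each, +1 to first 1
Round 3: Dunmere=20 Greywater=35 Hollowpine=18 → close Greywater (overflow 25)
  35÷2 = 17 each, +1 to first 1
Round 4: Dunmere=38 Hollowpine=35 → close Hollowpine (overflow 30)
  35÷1 = 35 each, +1 to first 0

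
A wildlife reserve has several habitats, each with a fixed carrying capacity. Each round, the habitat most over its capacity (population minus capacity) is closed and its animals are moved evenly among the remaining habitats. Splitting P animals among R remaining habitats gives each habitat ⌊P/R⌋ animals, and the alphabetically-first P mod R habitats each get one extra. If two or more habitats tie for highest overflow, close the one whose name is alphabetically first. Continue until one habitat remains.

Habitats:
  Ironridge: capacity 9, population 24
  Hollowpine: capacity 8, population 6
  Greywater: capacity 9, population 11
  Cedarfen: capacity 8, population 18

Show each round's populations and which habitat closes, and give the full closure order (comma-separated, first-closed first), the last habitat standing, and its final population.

Closure order: Ironridge, Cedarfen, Greywater
Last habitat: Hollowpine with 59 animals

Round 1: Cedarfen=18 Greywater=11 Hollowpine=6 Ironridge=24 → close Ironridge (overflow 15)
  24÷3 = 8 each, +1 to first 0
Round 2: Cedarfen=26 Greywater=19 Hollowpine=14 → close Cedarfen (overflow 18)
  26÷2 = 13 each, +1 to first 0
Round 3: Greywater=32 Hollowpine=27 → close Greywater (overflow 23)
  32÷1 = 32 each, +1 to first 0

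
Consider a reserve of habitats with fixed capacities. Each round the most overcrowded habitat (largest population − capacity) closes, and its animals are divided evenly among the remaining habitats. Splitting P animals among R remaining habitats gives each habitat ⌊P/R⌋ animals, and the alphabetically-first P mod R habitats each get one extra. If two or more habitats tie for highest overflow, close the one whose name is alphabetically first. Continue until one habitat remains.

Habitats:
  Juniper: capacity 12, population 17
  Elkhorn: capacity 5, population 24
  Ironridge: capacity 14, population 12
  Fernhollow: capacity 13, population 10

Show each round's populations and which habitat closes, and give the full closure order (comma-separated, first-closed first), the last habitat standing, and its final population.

Round 1: Elkhorn=24 Fernhollow=10 Ironridge=12 Juniper=17 → close Elkhorn (overflow 19)
  24÷3 = 8 each, +1 to first 0
Round 2: Fernhollow=18 Ironridge=20 Juniper=25 → close Juniper (overflow 13)
  25÷2 = 12 each, +1 to first 1
Round 3: Fernhollow=31 Ironridge=32 → close Fernhollow (overflow 18)
  31÷1 = 31 each, +1 to first 0

Closure order: Elkhorn, Juniper, Fernhollow
Last habitat: Ironridge with 63 animals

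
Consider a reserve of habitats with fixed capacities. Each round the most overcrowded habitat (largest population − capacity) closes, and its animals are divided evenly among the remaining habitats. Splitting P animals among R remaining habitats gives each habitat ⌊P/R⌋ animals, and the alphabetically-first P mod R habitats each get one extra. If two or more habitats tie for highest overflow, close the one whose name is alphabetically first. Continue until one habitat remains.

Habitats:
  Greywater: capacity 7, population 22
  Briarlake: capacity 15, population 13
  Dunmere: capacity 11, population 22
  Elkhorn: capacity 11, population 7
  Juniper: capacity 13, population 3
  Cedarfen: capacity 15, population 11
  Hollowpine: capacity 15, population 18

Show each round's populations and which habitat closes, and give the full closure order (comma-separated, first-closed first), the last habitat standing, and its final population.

Closure order: Greywater, Dunmere, Hollowpine, Briarlake, Cedarfen, Elkhorn
Last habitat: Juniper with 96 animals

Round 1: Briarlake=13 Cedarfen=11 Dunmere=22 Elkhorn=7 Greywater=22 Hollowpine=18 Juniper=3 → close Greywater (overflow 15)
  22÷6 = 3 each, +1 to first 4
Round 2: Briarlake=17 Cedarfen=15 Dunmere=26 Elkhorn=11 Hollowpine=21 Juniper=6 → close Dunmere (overflow 15)
  26÷5 = 5 each, +1 to first 1
Round 3: Briarlake=23 Cedarfen=20 Elkhorn=16 Hollowpine=26 Juniper=11 → close Hollowpine (overflow 11)
  26÷4 = 6 each, +1 to first 2
Round 4: Briarlake=30 Cedarfen=27 Elkhorn=22 Juniper=17 → close Briarlake (overflow 15)
  30÷3 = 10 each, +1 to first 0
Round 5: Cedarfen=37 Elkhorn=32 Juniper=27 → close Cedarfen (overflow 22)
  37÷2 = 18 each, +1 to first 1
Round 6: Elkhorn=51 Juniper=45 → close Elkhorn (overflow 40)
  51÷1 = 51 each, +1 to first 0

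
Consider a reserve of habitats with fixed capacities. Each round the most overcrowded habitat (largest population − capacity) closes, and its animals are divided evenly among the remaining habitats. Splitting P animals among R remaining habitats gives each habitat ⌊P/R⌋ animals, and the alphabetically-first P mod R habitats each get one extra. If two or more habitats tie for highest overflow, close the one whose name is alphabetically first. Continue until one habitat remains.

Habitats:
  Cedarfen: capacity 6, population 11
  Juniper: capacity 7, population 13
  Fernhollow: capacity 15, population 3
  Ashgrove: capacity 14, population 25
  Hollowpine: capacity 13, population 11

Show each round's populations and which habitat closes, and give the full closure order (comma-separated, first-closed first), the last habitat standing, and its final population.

Closure order: Ashgrove, Cedarfen, Juniper, Hollowpine
Last habitat: Fernhollow with 63 animals

Round 1: Ashgrove=25 Cedarfen=11 Fernhollow=3 Hollowpine=11 Juniper=13 → close Ashgrove (overflow 11)
  25÷4 = 6 each, +1 to first 1
Round 2: Cedarfen=18 Fernhollow=9 Hollowpine=17 Juniper=19 → close Cedarfen (overflow 12)
  18÷3 = 6 each, +1 to first 0
Round 3: Fernhollow=15 Hollowpine=23 Juniper=25 → close Juniper (overflow 18)
  25÷2 = 12 each, +1 to first 1
Round 4: Fernhollow=28 Hollowpine=35 → close Hollowpine (overflow 22)
  35÷1 = 35 each, +1 to first 0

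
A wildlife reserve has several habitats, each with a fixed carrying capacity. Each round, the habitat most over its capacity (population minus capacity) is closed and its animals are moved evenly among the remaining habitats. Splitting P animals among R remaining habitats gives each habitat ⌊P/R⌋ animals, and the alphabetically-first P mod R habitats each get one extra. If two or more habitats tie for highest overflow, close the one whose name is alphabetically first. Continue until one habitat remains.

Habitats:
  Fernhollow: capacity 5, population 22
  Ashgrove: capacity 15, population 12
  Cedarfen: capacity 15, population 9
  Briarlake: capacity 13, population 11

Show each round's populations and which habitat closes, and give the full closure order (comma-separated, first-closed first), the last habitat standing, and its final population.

Round 1: Ashgrove=12 Briarlake=11 Cedarfen=9 Fernhollow=22 → close Fernhollow (overflow 17)
  22÷3 = 7 each, +1 to first 1
Round 2: Ashgrove=20 Briarlake=18 Cedarfen=16 → close Ashgrove (overflow 5)
  20÷2 = 10 each, +1 to first 0
Round 3: Briarlake=28 Cedarfen=26 → close Briarlake (overflow 15)
  28÷1 = 28 each, +1 to first 0

Closure order: Fernhollow, Ashgrove, Briarlake
Last habitat: Cedarfen with 54 animals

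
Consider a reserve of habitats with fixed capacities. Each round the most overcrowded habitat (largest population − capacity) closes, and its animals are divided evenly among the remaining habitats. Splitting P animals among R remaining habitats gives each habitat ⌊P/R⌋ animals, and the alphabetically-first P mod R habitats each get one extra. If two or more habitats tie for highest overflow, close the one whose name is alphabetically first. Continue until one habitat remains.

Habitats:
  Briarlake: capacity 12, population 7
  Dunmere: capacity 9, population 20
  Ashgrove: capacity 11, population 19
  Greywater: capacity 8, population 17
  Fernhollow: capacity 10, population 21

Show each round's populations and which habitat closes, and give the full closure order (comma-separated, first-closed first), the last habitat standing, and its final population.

Round 1: Ashgrove=19 Briarlake=7 Dunmere=20 Fernhollow=21 Greywater=17 → close Dunmere (overflow 11)
  20÷4 = 5 each, +1 to first 0
Round 2: Ashgrove=24 Briarlake=12 Fernhollow=26 Greywater=22 → close Fernhollow (overflow 16)
  26÷3 = 8 each, +1 to first 2
Round 3: Ashgrove=33 Briarlake=21 Greywater=30 → close Ashgrove (overflow 22)
  33÷2 = 16 each, +1 to first 1
Round 4: Briarlake=38 Greywater=46 → close Greywater (overflow 38)
  46÷1 = 46 each, +1 to first 0

Closure order: Dunmere, Fernhollow, Ashgrove, Greywater
Last habitat: Briarlake with 84 animals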